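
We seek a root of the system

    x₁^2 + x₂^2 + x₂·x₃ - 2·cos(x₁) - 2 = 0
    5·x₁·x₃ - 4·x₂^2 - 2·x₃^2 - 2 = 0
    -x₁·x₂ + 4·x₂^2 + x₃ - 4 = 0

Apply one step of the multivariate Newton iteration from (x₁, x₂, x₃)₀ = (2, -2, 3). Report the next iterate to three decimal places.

(1.196, -1.164, 0.659)

At (2, -2, 3): F = (0.83229, -6.000, 19.000).
Jacobian J = [[2·x₁ + 2·sin(x₁), 2·x₂ + x₃, x₂], [5·x₃, -8·x₂, 5·x₁ - 4·x₃], [-x₂, -x₁ + 8·x₂, 1]].
At the point, J = [[5.81859, -1.000, -2.000], [15.000, 16.000, -2.000], [2.000, -18.000, 1.000]] (det J = 506.62810).
Solving J·Δ = −F gives Δ = (-0.804, 0.836, -2.341).
Then the next iterate is (x₁, x₂, x₃)₁ = (1.196, -1.164, 0.659).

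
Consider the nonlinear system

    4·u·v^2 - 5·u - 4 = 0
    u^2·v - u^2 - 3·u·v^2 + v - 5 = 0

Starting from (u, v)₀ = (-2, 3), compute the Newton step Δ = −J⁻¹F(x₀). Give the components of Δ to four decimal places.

At (-2, 3): F = (-66.0000, 60.0000).
Jacobian J = [[4·v^2 - 5, 8·u·v], [2·u·v - 2·u - 3·v^2, u^2 - 6·u·v + 1]].
At the point, J = [[31.0000, -48.0000], [-35.0000, 41.0000]] (det J = -409.0000).
Solving J·Δ = −F gives Δ = (0.4254, -1.1002).

(0.4254, -1.1002)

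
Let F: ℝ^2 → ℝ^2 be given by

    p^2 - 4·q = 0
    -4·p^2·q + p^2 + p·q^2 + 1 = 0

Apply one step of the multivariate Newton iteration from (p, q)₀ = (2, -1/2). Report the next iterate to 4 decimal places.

(-0.3478, -1.3478)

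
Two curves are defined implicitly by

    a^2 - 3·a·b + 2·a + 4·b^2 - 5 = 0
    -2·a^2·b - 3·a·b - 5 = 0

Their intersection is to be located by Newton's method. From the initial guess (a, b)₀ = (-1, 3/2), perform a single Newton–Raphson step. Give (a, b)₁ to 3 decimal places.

(1.222, 1.667)

At (-1, 3/2): F = (7.500, -3.500).
Jacobian J = [[2·a - 3·b + 2, -3·a + 8·b], [-4·a·b - 3·b, -2·a^2 - 3·a]].
At the point, J = [[-4.500, 15.000], [1.500, 1.000]] (det J = -27.000).
Solving J·Δ = −F gives Δ = (2.222, 0.167).
Then the next iterate is (a, b)₁ = (1.222, 1.667).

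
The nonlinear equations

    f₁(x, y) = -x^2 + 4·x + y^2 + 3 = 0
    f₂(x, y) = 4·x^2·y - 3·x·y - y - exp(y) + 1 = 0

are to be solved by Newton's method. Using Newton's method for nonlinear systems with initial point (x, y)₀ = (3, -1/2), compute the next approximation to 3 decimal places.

(5.384, 0.982)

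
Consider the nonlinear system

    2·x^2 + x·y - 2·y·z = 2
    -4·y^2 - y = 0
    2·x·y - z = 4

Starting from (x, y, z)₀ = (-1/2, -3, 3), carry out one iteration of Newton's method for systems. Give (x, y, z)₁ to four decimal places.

(-1.0838, -1.5652, 1.0679)

At (-1/2, -3, 3): F = (18.0000, -33.0000, -4.0000).
Jacobian J = [[4·x + y, x - 2·z, -2·y], [0, -8·y - 1, 0], [2·y, 2·x, -1]].
At the point, J = [[-5.0000, -6.5000, 6.0000], [0.0000, 23.0000, 0.0000], [-6.0000, -1.0000, -1.0000]] (det J = 943.0000).
Solving J·Δ = −F gives Δ = (-0.5838, 1.4348, -1.9321).
Then the next iterate is (x, y, z)₁ = (-1.0838, -1.5652, 1.0679).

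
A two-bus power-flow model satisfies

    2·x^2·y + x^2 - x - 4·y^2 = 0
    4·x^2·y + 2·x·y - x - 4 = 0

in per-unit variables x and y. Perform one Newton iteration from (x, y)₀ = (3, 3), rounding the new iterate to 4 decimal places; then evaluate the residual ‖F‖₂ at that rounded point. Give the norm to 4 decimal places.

33.4425

At (3, 3): F = (24.0000, 119.0000).
Jacobian J = [[4·x·y + 2·x - 1, 2·x^2 - 8·y], [8·x·y + 2·y - 1, 4·x^2 + 2·x]].
At the point, J = [[41.0000, -6.0000], [77.0000, 42.0000]] (det J = 2184.0000).
Solving J·Δ = −F gives Δ = (-0.7885, -1.3878).
Then the next iterate is (x, y)₁ = (2.2115, 1.6122).
Re-evaluating at (2.2115, 1.6122): F = (8.052154, 32.458615), so ‖F‖₂ = 33.4425.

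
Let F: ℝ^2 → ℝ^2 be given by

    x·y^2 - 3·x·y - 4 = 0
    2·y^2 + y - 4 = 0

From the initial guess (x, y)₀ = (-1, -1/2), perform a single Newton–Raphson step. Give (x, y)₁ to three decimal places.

(11.429, -4.500)

At (-1, -1/2): F = (-5.750, -4.000).
Jacobian J = [[y^2 - 3·y, 2·x·y - 3·x], [0, 4·y + 1]].
At the point, J = [[1.750, 4.000], [0.000, -1.000]] (det J = -1.750).
Solving J·Δ = −F gives Δ = (12.429, -4.000).
Then the next iterate is (x, y)₁ = (11.429, -4.500).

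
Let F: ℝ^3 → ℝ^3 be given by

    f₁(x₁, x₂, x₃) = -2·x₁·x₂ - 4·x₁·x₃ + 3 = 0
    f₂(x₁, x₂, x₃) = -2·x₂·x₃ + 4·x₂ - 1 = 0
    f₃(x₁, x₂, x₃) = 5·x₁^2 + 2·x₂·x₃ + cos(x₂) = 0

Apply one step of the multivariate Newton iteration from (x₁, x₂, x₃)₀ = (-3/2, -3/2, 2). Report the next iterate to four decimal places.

(-3.9738, -9.7896, 2.3333)

At (-3/2, -3/2, 2): F = (10.5000, -1.0000, 5.320737).
Jacobian J = [[-2·x₂ - 4·x₃, -2·x₁, -4·x₁], [0, -2·x₃ + 4, -2·x₂], [10·x₁, 2·x₃ - sin(x₂), 2·x₂]].
At the point, J = [[-5.0000, 3.0000, 6.0000], [0.0000, 0.0000, 3.0000], [-15.0000, 4.997495, -3.0000]] (det J = -60.037575).
Solving J·Δ = −F gives Δ = (-2.4738, -8.2896, 0.3333).
Then the next iterate is (x₁, x₂, x₃)₁ = (-3.9738, -9.7896, 2.3333).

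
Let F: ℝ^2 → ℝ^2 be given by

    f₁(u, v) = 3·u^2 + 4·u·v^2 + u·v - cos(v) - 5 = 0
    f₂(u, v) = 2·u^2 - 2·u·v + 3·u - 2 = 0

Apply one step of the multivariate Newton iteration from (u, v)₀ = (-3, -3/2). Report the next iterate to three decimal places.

At (-3, -3/2): F = (-0.57074, -2.000).
Jacobian J = [[6·u + 4·v^2 + v, 8·u·v + u + sin(v)], [4·u - 2·v + 3, -2·u]].
At the point, J = [[-10.500, 32.00251], [-6.000, 6.000]] (det J = 129.01503).
Solving J·Δ = −F gives Δ = (-0.470, -0.136).
Then the next iterate is (u, v)₁ = (-3.470, -1.636).

(-3.470, -1.636)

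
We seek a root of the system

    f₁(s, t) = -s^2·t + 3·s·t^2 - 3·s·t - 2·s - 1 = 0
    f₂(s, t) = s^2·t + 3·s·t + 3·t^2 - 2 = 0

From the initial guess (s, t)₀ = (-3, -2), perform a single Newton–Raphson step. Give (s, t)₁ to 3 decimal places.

(-2.955, -1.144)

At (-3, -2): F = (-31.000, 10.000).
Jacobian J = [[-2·s·t + 3·t^2 - 3·t - 2, -s^2 + 6·s·t - 3·s], [2·s·t + 3·t, s^2 + 3·s + 6·t]].
At the point, J = [[4.000, 36.000], [6.000, -12.000]] (det J = -264.000).
Solving J·Δ = −F gives Δ = (0.045, 0.856).
Then the next iterate is (s, t)₁ = (-2.955, -1.144).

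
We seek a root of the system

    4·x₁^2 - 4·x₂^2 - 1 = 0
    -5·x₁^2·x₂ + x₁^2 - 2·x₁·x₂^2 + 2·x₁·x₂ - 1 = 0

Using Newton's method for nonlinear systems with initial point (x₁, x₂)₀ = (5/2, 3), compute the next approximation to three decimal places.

(1.799, 1.916)

At (5/2, 3): F = (-12.000, -118.500).
Jacobian J = [[8·x₁, -8·x₂], [-10·x₁·x₂ + 2·x₁ - 2·x₂^2 + 2·x₂, -5·x₁^2 - 4·x₁·x₂ + 2·x₁]].
At the point, J = [[20.000, -24.000], [-82.000, -56.250]] (det J = -3093.000).
Solving J·Δ = −F gives Δ = (-0.701, -1.084).
Then the next iterate is (x₁, x₂)₁ = (1.799, 1.916).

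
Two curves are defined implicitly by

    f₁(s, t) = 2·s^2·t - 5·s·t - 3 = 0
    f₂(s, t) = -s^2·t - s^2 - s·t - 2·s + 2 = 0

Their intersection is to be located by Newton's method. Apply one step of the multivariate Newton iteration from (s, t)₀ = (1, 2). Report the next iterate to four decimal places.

At (1, 2): F = (-9.0000, -5.0000).
Jacobian J = [[4·s·t - 5·t, 2·s^2 - 5·s], [-2·s·t - 2·s - t - 2, -s^2 - s]].
At the point, J = [[-2.0000, -3.0000], [-10.0000, -2.0000]] (det J = -26.0000).
Solving J·Δ = −F gives Δ = (0.1154, -3.0769).
Then the next iterate is (s, t)₁ = (1.1154, -1.0769).

(1.1154, -1.0769)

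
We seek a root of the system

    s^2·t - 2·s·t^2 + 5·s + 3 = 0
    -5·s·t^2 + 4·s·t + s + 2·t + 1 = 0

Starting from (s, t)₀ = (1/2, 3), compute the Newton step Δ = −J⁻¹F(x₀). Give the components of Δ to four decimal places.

(-0.2905, 0.0270)

At (1/2, 3): F = (-2.7500, -9.0000).
Jacobian J = [[2·s·t - 2·t^2 + 5, s^2 - 4·s·t], [-5·t^2 + 4·t + 1, -10·s·t + 4·s + 2]].
At the point, J = [[-10.0000, -5.7500], [-32.0000, -11.0000]] (det J = -74.0000).
Solving J·Δ = −F gives Δ = (-0.2905, 0.0270).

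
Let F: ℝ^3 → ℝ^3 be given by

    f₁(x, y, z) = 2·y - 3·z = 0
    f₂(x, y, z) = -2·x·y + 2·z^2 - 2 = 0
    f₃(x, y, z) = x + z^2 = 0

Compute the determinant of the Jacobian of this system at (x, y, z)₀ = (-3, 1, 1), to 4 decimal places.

34.0000

J = [[0, 2, -3], [-2·y, -2·x, 4·z], [1, 0, 2·z]].
At the point, J = [[0.0000, 2.0000, -3.0000], [-2.0000, 6.0000, 4.0000], [1.0000, 0.0000, 2.0000]].
det J = 34.0000.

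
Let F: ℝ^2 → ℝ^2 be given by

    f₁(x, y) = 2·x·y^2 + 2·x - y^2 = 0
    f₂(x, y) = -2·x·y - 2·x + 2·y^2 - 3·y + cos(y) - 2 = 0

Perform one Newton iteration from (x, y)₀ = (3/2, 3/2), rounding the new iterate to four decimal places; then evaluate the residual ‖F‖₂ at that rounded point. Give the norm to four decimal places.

16.2150

At (3/2, 3/2): F = (7.5000, -9.429263).
Jacobian J = [[2·y^2 + 2, 4·x·y - 2·y], [-2·y - 2, -2·x + 4·y - sin(y) - 3]].
At the point, J = [[6.5000, 6.0000], [-5.0000, -0.997495]] (det J = 23.516283).
Solving J·Δ = −F gives Δ = (-2.0877, 1.0116).
Then the next iterate is (x, y)₁ = (-0.5877, 2.5116).
Re-evaluating at (-0.5877, 2.5116): F = (-14.898116, 6.400972), so ‖F‖₂ = 16.2150.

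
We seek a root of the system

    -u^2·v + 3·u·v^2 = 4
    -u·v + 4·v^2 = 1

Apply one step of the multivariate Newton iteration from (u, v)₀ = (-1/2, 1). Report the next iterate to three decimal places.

At (-1/2, 1): F = (-5.750, 3.500).
Jacobian J = [[-2·u·v + 3·v^2, -u^2 + 6·u·v], [-v, -u + 8·v]].
At the point, J = [[4.000, -3.250], [-1.000, 8.500]] (det J = 30.750).
Solving J·Δ = −F gives Δ = (1.220, -0.268).
Then the next iterate is (u, v)₁ = (0.720, 0.732).

(0.720, 0.732)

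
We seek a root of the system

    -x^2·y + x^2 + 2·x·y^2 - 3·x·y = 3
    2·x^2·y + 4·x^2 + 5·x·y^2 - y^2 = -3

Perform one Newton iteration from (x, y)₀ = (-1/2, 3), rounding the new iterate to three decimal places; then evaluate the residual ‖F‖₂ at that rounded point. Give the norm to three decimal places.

At (-1/2, 3): F = (-8.000, -26.000).
Jacobian J = [[-2·x·y + 2·x + 2·y^2 - 3·y, -x^2 + 4·x·y - 3·x], [4·x·y + 8·x + 5·y^2, 2·x^2 + 10·x·y - 2·y]].
At the point, J = [[11.000, -4.750], [35.000, -20.500]] (det J = -59.250).
Solving J·Δ = −F gives Δ = (0.684, -0.101).
Then the next iterate is (x, y)₁ = (0.184, 2.899).
Re-evaluating at (0.184, 2.899): F = (-1.57179, 2.65939), so ‖F‖₂ = 3.089.

3.089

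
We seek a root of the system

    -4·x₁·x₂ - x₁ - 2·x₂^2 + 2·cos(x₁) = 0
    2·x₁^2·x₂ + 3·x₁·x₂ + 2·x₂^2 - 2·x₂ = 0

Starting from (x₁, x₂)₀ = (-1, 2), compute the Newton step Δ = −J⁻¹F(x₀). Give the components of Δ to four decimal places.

(0.4128, -0.2349)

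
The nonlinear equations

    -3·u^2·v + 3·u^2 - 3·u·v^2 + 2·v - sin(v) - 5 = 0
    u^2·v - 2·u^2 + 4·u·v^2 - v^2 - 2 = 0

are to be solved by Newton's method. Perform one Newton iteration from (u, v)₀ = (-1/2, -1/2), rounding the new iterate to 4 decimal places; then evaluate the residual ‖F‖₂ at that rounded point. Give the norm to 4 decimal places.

33.5905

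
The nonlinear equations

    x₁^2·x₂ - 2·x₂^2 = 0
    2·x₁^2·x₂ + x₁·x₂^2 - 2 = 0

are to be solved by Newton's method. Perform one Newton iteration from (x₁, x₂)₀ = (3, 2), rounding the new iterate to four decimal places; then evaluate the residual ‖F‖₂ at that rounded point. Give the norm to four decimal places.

13.2794

At (3, 2): F = (10.0000, 46.0000).
Jacobian J = [[2·x₁·x₂, x₁^2 - 4·x₂], [4·x₁·x₂ + x₂^2, 2·x₁^2 + 2·x₁·x₂]].
At the point, J = [[12.0000, 1.0000], [28.0000, 30.0000]] (det J = 332.0000).
Solving J·Δ = −F gives Δ = (-0.7651, -0.8193).
Then the next iterate is (x₁, x₂)₁ = (2.2349, 1.1807).
Re-evaluating at (2.2349, 1.1807): F = (3.109229, 12.910237), so ‖F‖₂ = 13.2794.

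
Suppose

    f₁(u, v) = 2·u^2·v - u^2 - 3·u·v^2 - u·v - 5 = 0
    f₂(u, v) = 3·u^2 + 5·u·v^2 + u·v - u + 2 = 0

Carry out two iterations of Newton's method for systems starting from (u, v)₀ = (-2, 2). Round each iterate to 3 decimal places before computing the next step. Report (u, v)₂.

At (-2, 2): F = (35.000, -28.000).
Jacobian J = [[4·u·v - 2·u - 3·v^2 - v, 2·u^2 - 6·u·v - u], [6·u + 5·v^2 + v - 1, 10·u·v + u]].
At the point, J = [[-26.000, 34.000], [9.000, -42.000]] (det J = 786.000).
Solving J·Δ = −F gives Δ = (0.659, -0.525).
Then the next iterate is (u, v)₁ = (-1.341, 1.475).
Round to (-1.341, 1.475) and repeat: F = (9.23716, -7.82970), J = [[-13.23178, 16.80541], [3.30713, -21.12075]].
Δ = (0.284, -0.326), so (u, v)₂ = (-1.057, 1.149).

(-1.057, 1.149)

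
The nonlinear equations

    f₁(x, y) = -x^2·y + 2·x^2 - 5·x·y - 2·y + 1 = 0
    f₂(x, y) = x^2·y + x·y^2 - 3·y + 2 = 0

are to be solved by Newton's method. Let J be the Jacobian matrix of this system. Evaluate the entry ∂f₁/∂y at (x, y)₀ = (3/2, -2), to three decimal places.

∂f₁/∂y = -x^2 - 5·x - 2.
At (3/2, -2) this is -11.750.

-11.750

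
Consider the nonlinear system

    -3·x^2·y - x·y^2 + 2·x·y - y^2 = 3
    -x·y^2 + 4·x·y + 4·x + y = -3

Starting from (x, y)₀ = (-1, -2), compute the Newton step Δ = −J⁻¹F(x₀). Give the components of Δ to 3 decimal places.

(0.040, 1.240)

At (-1, -2): F = (7.000, 9.000).
Jacobian J = [[-6·x·y - y^2 + 2·y, -3·x^2 - 2·x·y + 2·x - 2·y], [-y^2 + 4·y + 4, -2·x·y + 4·x + 1]].
At the point, J = [[-20.000, -5.000], [-8.000, -7.000]] (det J = 100.000).
Solving J·Δ = −F gives Δ = (0.040, 1.240).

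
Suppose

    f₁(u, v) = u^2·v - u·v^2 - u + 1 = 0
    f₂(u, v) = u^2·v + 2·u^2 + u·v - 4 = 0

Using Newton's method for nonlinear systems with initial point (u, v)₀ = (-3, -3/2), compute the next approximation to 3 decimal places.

At (-3, -3/2): F = (-2.750, 5.000).
Jacobian J = [[2·u·v - v^2 - 1, u^2 - 2·u·v], [2·u·v + 4·u + v, u^2 + u]].
At the point, J = [[5.750, 0.000], [-4.500, 6.000]] (det J = 34.500).
Solving J·Δ = −F gives Δ = (0.478, -0.475).
Then the next iterate is (u, v)₁ = (-2.522, -1.975).

(-2.522, -1.975)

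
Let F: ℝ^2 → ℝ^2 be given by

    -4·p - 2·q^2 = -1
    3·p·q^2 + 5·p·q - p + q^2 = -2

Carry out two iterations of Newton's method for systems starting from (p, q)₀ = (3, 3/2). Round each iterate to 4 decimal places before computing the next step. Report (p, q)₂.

(-0.6689, 1.4088)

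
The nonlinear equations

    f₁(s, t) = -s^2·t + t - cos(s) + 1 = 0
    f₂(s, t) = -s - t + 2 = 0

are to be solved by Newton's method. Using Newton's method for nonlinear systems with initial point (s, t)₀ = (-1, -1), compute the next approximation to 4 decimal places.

(-0.8382, 2.8382)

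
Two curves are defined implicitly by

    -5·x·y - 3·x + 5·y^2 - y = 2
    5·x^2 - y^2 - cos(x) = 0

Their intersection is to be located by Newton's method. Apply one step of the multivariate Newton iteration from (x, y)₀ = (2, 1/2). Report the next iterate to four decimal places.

At (2, 1/2): F = (-12.2500, 20.166147).
Jacobian J = [[-5·y - 3, -5·x + 10·y - 1], [10·x + sin(x), -2·y]].
At the point, J = [[-5.5000, -6.0000], [20.909297, -1.0000]] (det J = 130.955785).
Solving J·Δ = −F gives Δ = (-1.0175, -1.1090).
Then the next iterate is (x, y)₁ = (0.9825, -0.6090).

(0.9825, -0.6090)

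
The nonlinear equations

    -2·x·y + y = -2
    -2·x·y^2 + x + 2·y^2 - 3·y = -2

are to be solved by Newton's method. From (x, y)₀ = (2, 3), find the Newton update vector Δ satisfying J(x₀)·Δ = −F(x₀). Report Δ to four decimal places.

(-0.9231, -0.4872)

At (2, 3): F = (-7.0000, -23.0000).
Jacobian J = [[-2·y, -2·x + 1], [-2·y^2 + 1, -4·x·y + 4·y - 3]].
At the point, J = [[-6.0000, -3.0000], [-17.0000, -15.0000]] (det J = 39.0000).
Solving J·Δ = −F gives Δ = (-0.9231, -0.4872).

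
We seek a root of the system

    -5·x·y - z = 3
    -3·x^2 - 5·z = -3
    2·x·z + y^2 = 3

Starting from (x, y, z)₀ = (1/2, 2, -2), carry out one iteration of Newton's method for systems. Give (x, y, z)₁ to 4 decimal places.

(-0.1146, 0.9308, 0.8187)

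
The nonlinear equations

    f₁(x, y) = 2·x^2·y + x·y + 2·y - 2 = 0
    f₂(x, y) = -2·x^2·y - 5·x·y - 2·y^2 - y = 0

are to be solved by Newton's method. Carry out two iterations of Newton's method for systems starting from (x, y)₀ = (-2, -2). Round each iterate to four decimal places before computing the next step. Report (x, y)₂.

At (-2, -2): F = (-18.0000, -10.0000).
Jacobian J = [[4·x·y + y, 2·x^2 + x + 2], [-4·x·y - 5·y, -2·x^2 - 5·x - 4·y - 1]].
At the point, J = [[14.0000, 8.0000], [-6.0000, 9.0000]] (det J = 174.0000).
Solving J·Δ = −F gives Δ = (0.4713, 1.4253).
Then the next iterate is (x, y)₁ = (-1.5287, -0.5747).
Round to (-1.5287, -0.5747) and repeat: F = (-4.956916, -1.792520), J = [[2.939476, 5.145147], [-0.640676, 4.268453]].
Δ = (0.7533, 0.5330), so (x, y)₂ = (-0.7754, -0.0417).

(-0.7754, -0.0417)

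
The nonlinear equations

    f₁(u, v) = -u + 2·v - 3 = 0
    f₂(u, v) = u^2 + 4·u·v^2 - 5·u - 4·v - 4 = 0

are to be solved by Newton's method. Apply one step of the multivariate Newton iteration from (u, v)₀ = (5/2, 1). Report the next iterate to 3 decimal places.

(0.521, 1.760)

At (5/2, 1): F = (-3.500, -4.250).
Jacobian J = [[-1, 2], [2·u + 4·v^2 - 5, 8·u·v - 4]].
At the point, J = [[-1.000, 2.000], [4.000, 16.000]] (det J = -24.000).
Solving J·Δ = −F gives Δ = (-1.979, 0.760).
Then the next iterate is (u, v)₁ = (0.521, 1.760).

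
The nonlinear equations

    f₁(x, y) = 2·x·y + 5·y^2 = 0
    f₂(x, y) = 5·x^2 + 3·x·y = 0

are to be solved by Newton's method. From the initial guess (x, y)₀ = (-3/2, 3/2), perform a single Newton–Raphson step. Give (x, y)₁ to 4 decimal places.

(-0.7500, 0.7500)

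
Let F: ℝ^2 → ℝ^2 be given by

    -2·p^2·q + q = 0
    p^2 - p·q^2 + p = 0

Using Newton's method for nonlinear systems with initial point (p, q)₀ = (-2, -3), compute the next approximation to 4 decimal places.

At (-2, -3): F = (21.0000, 20.0000).
Jacobian J = [[-4·p·q, -2·p^2 + 1], [2·p - q^2 + 1, -2·p·q]].
At the point, J = [[-24.0000, -7.0000], [-12.0000, -12.0000]] (det J = 204.0000).
Solving J·Δ = −F gives Δ = (0.5490, 1.1176).
Then the next iterate is (p, q)₁ = (-1.4510, -1.8824).

(-1.4510, -1.8824)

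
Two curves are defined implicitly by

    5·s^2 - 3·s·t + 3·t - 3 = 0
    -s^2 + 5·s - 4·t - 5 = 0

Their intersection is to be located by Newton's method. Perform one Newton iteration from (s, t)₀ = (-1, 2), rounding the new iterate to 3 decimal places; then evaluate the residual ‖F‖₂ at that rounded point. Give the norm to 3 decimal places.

At (-1, 2): F = (14.000, -19.000).
Jacobian J = [[10·s - 3·t, -3·s + 3], [-2·s + 5, -4]].
At the point, J = [[-16.000, 6.000], [7.000, -4.000]] (det J = 22.000).
Solving J·Δ = −F gives Δ = (-2.636, -9.364).
Then the next iterate is (s, t)₁ = (-3.636, -7.364).
Re-evaluating at (-3.636, -7.364): F = (-39.31603, -6.94450), so ‖F‖₂ = 39.925.

39.925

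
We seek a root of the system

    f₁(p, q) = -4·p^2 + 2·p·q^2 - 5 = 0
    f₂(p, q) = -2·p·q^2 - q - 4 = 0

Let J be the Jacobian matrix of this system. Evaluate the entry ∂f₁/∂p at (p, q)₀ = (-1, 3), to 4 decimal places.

∂f₁/∂p = -8·p + 2·q^2.
At (-1, 3) this is 26.0000.

26.0000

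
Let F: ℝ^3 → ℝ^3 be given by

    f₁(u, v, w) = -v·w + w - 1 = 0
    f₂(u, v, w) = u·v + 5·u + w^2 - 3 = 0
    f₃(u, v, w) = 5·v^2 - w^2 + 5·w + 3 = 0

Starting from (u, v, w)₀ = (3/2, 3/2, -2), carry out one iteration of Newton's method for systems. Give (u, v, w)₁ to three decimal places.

At (3/2, 3/2, -2): F = (0.000, 10.750, 0.250).
Jacobian J = [[0, -w, -v + 1], [v + 5, u, 2·w], [0, 10·v, -2·w + 5]].
At the point, J = [[0.000, 2.000, -0.500], [6.500, 1.500, -4.000], [0.000, 15.000, 9.000]] (det J = -165.750).
Solving J·Δ = −F gives Δ = (-1.665, -0.005, -0.020).
Then the next iterate is (u, v, w)₁ = (-0.165, 1.495, -2.020).

(-0.165, 1.495, -2.020)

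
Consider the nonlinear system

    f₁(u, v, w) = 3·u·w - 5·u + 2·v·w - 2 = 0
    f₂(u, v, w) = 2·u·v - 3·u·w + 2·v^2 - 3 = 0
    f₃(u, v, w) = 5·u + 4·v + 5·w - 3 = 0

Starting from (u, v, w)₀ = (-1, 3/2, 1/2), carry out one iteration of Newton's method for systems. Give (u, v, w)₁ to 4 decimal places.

At (-1, 3/2, 1/2): F = (3.0000, 0.0000, 0.5000).
Jacobian J = [[3·w - 5, 2·w, 3·u + 2·v], [2·v - 3·w, 2·u + 4·v, -3·u], [5, 4, 5]].
At the point, J = [[-3.5000, 1.0000, 0.0000], [1.5000, 4.0000, 3.0000], [5.0000, 4.0000, 5.0000]] (det J = -20.5000).
Solving J·Δ = −F gives Δ = (1.2439, 1.3537, -2.4268).
Then the next iterate is (u, v, w)₁ = (0.2439, 2.8537, -1.9268).

(0.2439, 2.8537, -1.9268)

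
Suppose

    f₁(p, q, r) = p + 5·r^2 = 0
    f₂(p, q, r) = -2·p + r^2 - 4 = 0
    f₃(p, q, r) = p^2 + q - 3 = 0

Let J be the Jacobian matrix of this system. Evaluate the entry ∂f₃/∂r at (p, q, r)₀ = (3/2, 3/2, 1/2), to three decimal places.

∂f₃/∂r = 0.
At (3/2, 3/2, 1/2) this is 0.000.

0.000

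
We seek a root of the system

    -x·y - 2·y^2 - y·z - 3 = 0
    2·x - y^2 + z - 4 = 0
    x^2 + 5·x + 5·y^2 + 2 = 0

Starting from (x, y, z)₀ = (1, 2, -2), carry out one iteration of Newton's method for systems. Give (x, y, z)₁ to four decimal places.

At (1, 2, -2): F = (-9.0000, -8.0000, 28.0000).
Jacobian J = [[-y, -x - 4·y - z, -y], [2, -2·y, 1], [2·x + 5, 10·y, 0]].
At the point, J = [[-2.0000, -7.0000, -2.0000], [2.0000, -4.0000, 1.0000], [7.0000, 20.0000, 0.0000]] (det J = -145.0000).
Solving J·Δ = −F gives Δ = (0.5517, -1.5931, 0.5241).
Then the next iterate is (x, y, z)₁ = (1.5517, 0.4069, -1.4759).

(1.5517, 0.4069, -1.4759)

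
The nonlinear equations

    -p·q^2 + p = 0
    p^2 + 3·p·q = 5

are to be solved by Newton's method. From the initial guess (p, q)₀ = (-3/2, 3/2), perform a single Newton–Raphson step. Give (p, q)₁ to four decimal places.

(29.0000, 9.5556)

At (-3/2, 3/2): F = (1.8750, -9.5000).
Jacobian J = [[-q^2 + 1, -2·p·q], [2·p + 3·q, 3·p]].
At the point, J = [[-1.2500, 4.5000], [1.5000, -4.5000]] (det J = -1.1250).
Solving J·Δ = −F gives Δ = (30.5000, 8.0556).
Then the next iterate is (p, q)₁ = (29.0000, 9.5556).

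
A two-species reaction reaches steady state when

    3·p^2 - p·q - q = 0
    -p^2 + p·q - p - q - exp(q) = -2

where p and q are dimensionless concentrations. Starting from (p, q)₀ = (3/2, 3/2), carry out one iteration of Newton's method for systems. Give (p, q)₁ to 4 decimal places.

At (3/2, 3/2): F = (3.0000, -5.481689).
Jacobian J = [[6·p - q, -p - 1], [-2·p + q - 1, p - exp(q) - 1]].
At the point, J = [[7.5000, -2.5000], [-2.5000, -3.981689]] (det J = -36.112668).
Solving J·Δ = −F gives Δ = (-0.7103, -0.9308).
Then the next iterate is (p, q)₁ = (0.7897, 0.5692).

(0.7897, 0.5692)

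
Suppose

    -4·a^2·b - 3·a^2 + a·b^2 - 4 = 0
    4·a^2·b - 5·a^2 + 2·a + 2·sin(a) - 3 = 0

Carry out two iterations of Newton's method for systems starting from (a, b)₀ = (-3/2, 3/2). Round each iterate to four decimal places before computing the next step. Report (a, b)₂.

At (-3/2, 3/2): F = (-27.6250, -5.744990).
Jacobian J = [[-8·a·b - 6·a + b^2, -4·a^2 + 2·a·b], [8·a·b - 10·a + 2·cos(a) + 2, 4·a^2]].
At the point, J = [[29.2500, -13.5000], [-0.858526, 9.0000]] (det J = 251.659904).
Solving J·Δ = −F gives Δ = (1.2961, 0.7620).
Then the next iterate is (a, b)₁ = (-0.2039, 2.2620).
Round to (-0.2039, 2.2620) and repeat: F = (-5.544182, -3.644484), J = [[10.029818, -1.088744], [2.307794, 0.166301]].
Δ = (1.1697, 5.6831), so (a, b)₂ = (0.9658, 7.9451).

(0.9658, 7.9451)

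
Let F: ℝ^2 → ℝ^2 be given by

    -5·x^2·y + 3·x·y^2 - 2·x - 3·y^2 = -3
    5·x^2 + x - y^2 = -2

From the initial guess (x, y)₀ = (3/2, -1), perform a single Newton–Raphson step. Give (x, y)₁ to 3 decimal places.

(0.648, -1.062)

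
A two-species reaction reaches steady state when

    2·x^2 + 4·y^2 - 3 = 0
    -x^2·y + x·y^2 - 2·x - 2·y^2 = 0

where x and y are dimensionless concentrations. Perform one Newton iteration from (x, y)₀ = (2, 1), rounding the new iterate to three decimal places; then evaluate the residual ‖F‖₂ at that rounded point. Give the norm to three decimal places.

64.743

At (2, 1): F = (9.000, -8.000).
Jacobian J = [[4·x, 8·y], [-2·x·y + y^2 - 2, -x^2 + 2·x·y - 4·y]].
At the point, J = [[8.000, 8.000], [-5.000, -4.000]] (det J = 8.000).
Solving J·Δ = −F gives Δ = (-3.500, 2.375).
Then the next iterate is (x, y)₁ = (-1.500, 3.375).
Re-evaluating at (-1.500, 3.375): F = (47.06250, -44.46094), so ‖F‖₂ = 64.743.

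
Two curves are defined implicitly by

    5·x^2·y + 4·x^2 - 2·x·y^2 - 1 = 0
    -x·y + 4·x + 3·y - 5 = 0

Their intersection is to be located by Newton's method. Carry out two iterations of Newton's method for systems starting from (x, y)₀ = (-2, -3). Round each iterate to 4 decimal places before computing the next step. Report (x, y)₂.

(-0.2584, 1.7317)

At (-2, -3): F = (-9.0000, -28.0000).
Jacobian J = [[10·x·y + 8·x - 2·y^2, 5·x^2 - 4·x·y], [-y + 4, -x + 3]].
At the point, J = [[26.0000, -4.0000], [7.0000, 5.0000]] (det J = 158.0000).
Solving J·Δ = −F gives Δ = (0.9937, 4.2089).
Then the next iterate is (x, y)₁ = (-1.0063, 1.2089).
Round to (-1.0063, 1.2089) and repeat: F = (12.112752, -4.181984), J = [[-23.138439, 9.929263], [2.7911, 4.0063]].
Δ = (0.7479, 0.5228), so (x, y)₂ = (-0.2584, 1.7317).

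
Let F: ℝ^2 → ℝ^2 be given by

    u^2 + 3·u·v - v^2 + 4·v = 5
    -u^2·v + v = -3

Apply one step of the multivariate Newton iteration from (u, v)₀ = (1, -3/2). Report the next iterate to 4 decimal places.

At (1, -3/2): F = (-16.7500, 3.0000).
Jacobian J = [[2·u + 3·v, 3·u - 2·v + 4], [-2·u·v, -u^2 + 1]].
At the point, J = [[-2.5000, 10.0000], [3.0000, 0.0000]] (det J = -30.0000).
Solving J·Δ = −F gives Δ = (-1.0000, 1.4250).
Then the next iterate is (u, v)₁ = (0.0000, -0.0750).

(0.0000, -0.0750)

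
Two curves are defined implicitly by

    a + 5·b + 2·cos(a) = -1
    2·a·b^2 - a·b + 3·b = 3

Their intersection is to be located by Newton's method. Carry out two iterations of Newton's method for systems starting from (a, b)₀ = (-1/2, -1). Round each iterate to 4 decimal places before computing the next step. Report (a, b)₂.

(4.8926, -1.2504)

At (-1/2, -1): F = (-2.744835, -7.5000).
Jacobian J = [[-2·sin(a) + 1, 5], [2·b^2 - b, 4·a·b - a + 3]].
At the point, J = [[1.958851, 5.0000], [3.0000, 5.5000]] (det J = -4.226319).
Solving J·Δ = −F gives Δ = (5.3009, -1.5278).
Then the next iterate is (a, b)₁ = (4.8009, -2.5278).
Round to (4.8009, -2.5278) and repeat: F = (-6.661309, 62.905636), J = [[2.992171, 5.0000], [15.307346, -50.343760]].
Δ = (0.0917, 1.2774), so (a, b)₂ = (4.8926, -1.2504).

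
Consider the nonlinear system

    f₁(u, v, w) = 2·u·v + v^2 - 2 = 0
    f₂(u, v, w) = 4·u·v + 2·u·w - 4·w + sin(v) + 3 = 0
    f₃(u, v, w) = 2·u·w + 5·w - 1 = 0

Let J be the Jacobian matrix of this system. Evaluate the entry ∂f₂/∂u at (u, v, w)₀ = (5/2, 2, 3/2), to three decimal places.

∂f₂/∂u = 4·v + 2·w.
At (5/2, 2, 3/2) this is 11.000.

11.000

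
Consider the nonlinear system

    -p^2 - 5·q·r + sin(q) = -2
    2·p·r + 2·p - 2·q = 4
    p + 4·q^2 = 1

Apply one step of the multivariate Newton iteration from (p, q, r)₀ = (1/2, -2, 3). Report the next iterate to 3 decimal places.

(0.442, -1.035, 1.398)

At (1/2, -2, 3): F = (30.84070, 4.000, 15.500).
Jacobian J = [[-2·p, -5·r + cos(q), -5·q], [2·r + 2, -2, 2·p], [1, 8·q, 0]].
At the point, J = [[-1.000, -15.41615, 10.000], [8.000, -2.000, 1.000], [1.000, -16.000, 0.000]] (det J = -1291.41615).
Solving J·Δ = −F gives Δ = (-0.058, 0.965, -1.602).
Then the next iterate is (p, q, r)₁ = (0.442, -1.035, 1.398).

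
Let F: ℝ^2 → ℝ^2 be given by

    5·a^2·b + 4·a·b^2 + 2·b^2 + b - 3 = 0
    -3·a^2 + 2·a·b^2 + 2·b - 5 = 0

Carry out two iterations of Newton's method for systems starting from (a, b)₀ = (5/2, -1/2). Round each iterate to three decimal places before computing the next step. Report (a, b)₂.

At (5/2, -1/2): F = (-16.125, -23.500).
Jacobian J = [[10·a·b + 4·b^2, 5·a^2 + 8·a·b + 4·b + 1], [-6·a + 2·b^2, 4·a·b + 2]].
At the point, J = [[-11.500, 20.250], [-14.500, -3.000]] (det J = 328.125).
Solving J·Δ = −F gives Δ = (-1.598, -0.111).
Then the next iterate is (a, b)₁ = (0.902, -0.611).
Round to (0.902, -0.611) and repeat: F = (-4.00298, -7.98934), J = [[-4.01794, -1.78496], [-4.66536, -0.20449]].
Δ = (-1.791, 1.789), so (a, b)₂ = (-0.889, 1.178).

(-0.889, 1.178)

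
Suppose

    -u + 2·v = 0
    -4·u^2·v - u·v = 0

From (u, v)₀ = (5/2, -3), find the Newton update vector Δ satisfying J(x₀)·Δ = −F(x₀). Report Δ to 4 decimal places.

(0.6980, 4.5990)

At (5/2, -3): F = (-8.5000, 82.5000).
Jacobian J = [[-1, 2], [-8·u·v - v, -4·u^2 - u]].
At the point, J = [[-1.0000, 2.0000], [63.0000, -27.5000]] (det J = -98.5000).
Solving J·Δ = −F gives Δ = (0.6980, 4.5990).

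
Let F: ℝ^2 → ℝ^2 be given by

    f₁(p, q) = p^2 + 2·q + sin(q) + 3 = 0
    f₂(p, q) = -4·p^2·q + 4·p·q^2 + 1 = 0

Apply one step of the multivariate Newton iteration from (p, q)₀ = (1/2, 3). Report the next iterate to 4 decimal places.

At (1/2, 3): F = (9.391120, 16.0000).
Jacobian J = [[2·p, cos(q) + 2], [-8·p·q + 4·q^2, -4·p^2 + 8·p·q]].
At the point, J = [[1.0000, 1.010008], [24.0000, 11.0000]] (det J = -13.240180).
Solving J·Δ = −F gives Δ = (6.5816, -15.8145).
Then the next iterate is (p, q)₁ = (7.0816, -12.8145).

(7.0816, -12.8145)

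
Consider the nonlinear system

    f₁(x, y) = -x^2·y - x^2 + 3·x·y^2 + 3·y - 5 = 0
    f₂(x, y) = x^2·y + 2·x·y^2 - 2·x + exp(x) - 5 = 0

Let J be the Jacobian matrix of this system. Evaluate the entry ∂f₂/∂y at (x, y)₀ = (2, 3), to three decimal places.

28.000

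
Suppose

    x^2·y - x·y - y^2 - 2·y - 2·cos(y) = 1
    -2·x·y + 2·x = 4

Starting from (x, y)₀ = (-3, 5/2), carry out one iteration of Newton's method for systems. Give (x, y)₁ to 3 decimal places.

At (-3, 5/2): F = (19.35229, 5.000).
Jacobian J = [[2·x·y - y, x^2 - x - 2·y + 2·sin(y) - 2], [-2·y + 2, -2·x]].
At the point, J = [[-17.500, 6.19694], [-3.000, 6.000]] (det J = -86.40917).
Solving J·Δ = −F gives Δ = (0.985, -0.341).
Then the next iterate is (x, y)₁ = (-2.015, 2.159).

(-2.015, 2.159)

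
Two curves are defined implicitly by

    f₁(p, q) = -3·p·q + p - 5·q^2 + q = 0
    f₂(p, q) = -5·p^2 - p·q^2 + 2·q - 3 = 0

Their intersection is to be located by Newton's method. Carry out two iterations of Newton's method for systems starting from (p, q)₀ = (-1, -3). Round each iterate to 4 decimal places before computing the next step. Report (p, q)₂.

At (-1, -3): F = (-58.0000, -5.0000).
Jacobian J = [[-3·q + 1, -3·p - 10·q + 1], [-10·p - q^2, -2·p·q + 2]].
At the point, J = [[10.0000, 34.0000], [1.0000, -4.0000]] (det J = -74.0000).
Solving J·Δ = −F gives Δ = (5.4324, 0.1081).
Then the next iterate is (p, q)₁ = (4.4324, -2.8919).
Round to (4.4324, -2.8919) and repeat: F = (-1.820755, -144.083189), J = [[9.6757, 16.6218], [-52.687086, 27.636115]].
Δ = (-2.0510, 1.3034), so (p, q)₂ = (2.3814, -1.5885).

(2.3814, -1.5885)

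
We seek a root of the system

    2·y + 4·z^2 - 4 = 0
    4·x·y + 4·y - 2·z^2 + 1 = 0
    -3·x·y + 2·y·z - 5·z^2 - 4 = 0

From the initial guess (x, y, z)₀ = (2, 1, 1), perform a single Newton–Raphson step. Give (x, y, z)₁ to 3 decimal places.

(-1.839, 1.258, 0.685)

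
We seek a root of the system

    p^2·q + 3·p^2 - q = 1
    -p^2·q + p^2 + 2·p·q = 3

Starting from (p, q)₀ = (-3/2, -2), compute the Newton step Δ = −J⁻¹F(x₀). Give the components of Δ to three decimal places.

(0.914, -0.406)

At (-3/2, -2): F = (3.250, 9.750).
Jacobian J = [[2·p·q + 6·p, p^2 - 1], [-2·p·q + 2·p + 2·q, -p^2 + 2·p]].
At the point, J = [[-3.000, 1.250], [-13.000, -5.250]] (det J = 32.000).
Solving J·Δ = −F gives Δ = (0.914, -0.406).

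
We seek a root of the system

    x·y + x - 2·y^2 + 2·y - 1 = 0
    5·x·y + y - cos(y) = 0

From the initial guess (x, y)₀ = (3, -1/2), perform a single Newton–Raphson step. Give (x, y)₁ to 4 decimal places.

At (3, -1/2): F = (-1.0000, -8.877583).
Jacobian J = [[y + 1, x - 4·y + 2], [5·y, 5·x + sin(y) + 1]].
At the point, J = [[0.5000, 7.0000], [-2.5000, 15.520574]] (det J = 25.260287).
Solving J·Δ = −F gives Δ = (-1.8457, 0.2747).
Then the next iterate is (x, y)₁ = (1.1543, -0.2253).

(1.1543, -0.2253)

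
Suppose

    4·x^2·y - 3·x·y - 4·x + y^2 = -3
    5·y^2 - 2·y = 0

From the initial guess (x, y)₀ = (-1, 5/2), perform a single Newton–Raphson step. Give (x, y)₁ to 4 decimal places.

(-0.4586, 1.3587)

At (-1, 5/2): F = (30.7500, 26.2500).
Jacobian J = [[8·x·y - 3·y - 4, 4·x^2 - 3·x + 2·y], [0, 10·y - 2]].
At the point, J = [[-31.5000, 12.0000], [0.0000, 23.0000]] (det J = -724.5000).
Solving J·Δ = −F gives Δ = (0.5414, -1.1413).
Then the next iterate is (x, y)₁ = (-0.4586, 1.3587).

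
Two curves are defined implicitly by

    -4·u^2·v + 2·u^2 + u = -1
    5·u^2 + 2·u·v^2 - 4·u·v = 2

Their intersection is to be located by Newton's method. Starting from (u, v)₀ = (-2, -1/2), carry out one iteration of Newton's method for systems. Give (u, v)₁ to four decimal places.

(-1.1565, -0.3533)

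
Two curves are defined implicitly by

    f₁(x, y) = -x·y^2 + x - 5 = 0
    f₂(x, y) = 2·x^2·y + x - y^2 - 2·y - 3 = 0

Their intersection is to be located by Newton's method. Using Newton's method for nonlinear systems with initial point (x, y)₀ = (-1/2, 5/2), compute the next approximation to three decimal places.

(-1.615, 1.109)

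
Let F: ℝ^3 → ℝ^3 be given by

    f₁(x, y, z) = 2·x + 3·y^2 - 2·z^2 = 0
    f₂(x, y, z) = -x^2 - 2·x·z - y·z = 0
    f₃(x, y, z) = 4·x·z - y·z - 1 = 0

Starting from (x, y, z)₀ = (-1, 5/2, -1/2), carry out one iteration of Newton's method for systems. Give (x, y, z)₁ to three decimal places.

At (-1, 5/2, -1/2): F = (16.250, -0.750, 2.250).
Jacobian J = [[2, 6·y, -4·z], [-2·x - 2·z, -z, -2·x - y], [4·z, -z, 4·x - y]].
At the point, J = [[2.000, 15.000, 2.000], [3.000, 0.500, -0.500], [-2.000, 0.500, -6.500]] (det J = 306.500).
Solving J·Δ = −F gives Δ = (0.462, -1.160, 0.115).
Then the next iterate is (x, y, z)₁ = (-0.538, 1.340, -0.385).

(-0.538, 1.340, -0.385)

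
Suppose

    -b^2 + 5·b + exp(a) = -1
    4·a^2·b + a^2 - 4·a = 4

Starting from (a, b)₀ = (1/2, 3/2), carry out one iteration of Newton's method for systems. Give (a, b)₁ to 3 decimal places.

At (1/2, 3/2): F = (7.89872, -4.250).
Jacobian J = [[exp(a), -2·b + 5], [8·a·b + 2·a - 4, 4·a^2]].
At the point, J = [[1.64872, 2.000], [3.000, 1.000]] (det J = -4.35128).
Solving J·Δ = −F gives Δ = (3.769, -7.056).
Then the next iterate is (a, b)₁ = (4.269, -5.556).

(4.269, -5.556)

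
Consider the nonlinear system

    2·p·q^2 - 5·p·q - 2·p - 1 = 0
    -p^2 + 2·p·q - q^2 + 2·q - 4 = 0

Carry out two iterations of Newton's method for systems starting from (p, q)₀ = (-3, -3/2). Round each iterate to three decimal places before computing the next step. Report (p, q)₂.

At (-3, -3/2): F = (-31.000, -9.250).
Jacobian J = [[2·q^2 - 5·q - 2, 4·p·q - 5·p], [-2·p + 2·q, 2·p - 2·q + 2]].
At the point, J = [[10.000, 33.000], [3.000, -1.000]] (det J = -109.000).
Solving J·Δ = −F gives Δ = (3.085, 0.005).
Then the next iterate is (p, q)₁ = (0.085, -1.495).
Round to (0.085, -1.495) and repeat: F = (-0.15467, -9.48640), J = [[9.94505, -0.93330], [-3.160, 5.160]].
Δ = (0.200, 1.961), so (p, q)₂ = (0.285, 0.466).

(0.285, 0.466)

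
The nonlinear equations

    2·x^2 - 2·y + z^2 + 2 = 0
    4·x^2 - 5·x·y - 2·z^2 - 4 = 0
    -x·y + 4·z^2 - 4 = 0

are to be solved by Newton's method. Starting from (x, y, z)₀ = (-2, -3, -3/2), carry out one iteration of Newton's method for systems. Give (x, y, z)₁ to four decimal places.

At (-2, -3, -3/2): F = (18.2500, -22.5000, -1.0000).
Jacobian J = [[4·x, -2, 2·z], [8·x - 5·y, -5·x, -4·z], [-y, -x, 8·z]].
At the point, J = [[-8.0000, -2.0000, -3.0000], [-1.0000, 10.0000, 6.0000], [3.0000, 2.0000, -12.0000]] (det J = 1140.0000).
Solving J·Δ = −F gives Δ = (1.5368, 2.0211, 0.6377).
Then the next iterate is (x, y, z)₁ = (-0.4632, -0.9789, -0.8623).

(-0.4632, -0.9789, -0.8623)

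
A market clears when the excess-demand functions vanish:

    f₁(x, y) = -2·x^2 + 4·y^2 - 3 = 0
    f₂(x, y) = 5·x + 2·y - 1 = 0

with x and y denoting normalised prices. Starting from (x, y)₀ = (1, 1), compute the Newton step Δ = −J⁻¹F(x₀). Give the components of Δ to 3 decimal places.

At (1, 1): F = (-1.000, 6.000).
Jacobian J = [[-4·x, 8·y], [5, 2]].
At the point, J = [[-4.000, 8.000], [5.000, 2.000]] (det J = -48.000).
Solving J·Δ = −F gives Δ = (-1.042, -0.396).

(-1.042, -0.396)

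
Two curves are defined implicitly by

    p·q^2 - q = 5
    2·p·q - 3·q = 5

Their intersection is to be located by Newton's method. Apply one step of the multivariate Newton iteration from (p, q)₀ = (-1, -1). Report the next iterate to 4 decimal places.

(7.3333, -4.3333)

At (-1, -1): F = (-5.0000, 0.0000).
Jacobian J = [[q^2, 2·p·q - 1], [2·q, 2·p - 3]].
At the point, J = [[1.0000, 1.0000], [-2.0000, -5.0000]] (det J = -3.0000).
Solving J·Δ = −F gives Δ = (8.3333, -3.3333).
Then the next iterate is (p, q)₁ = (7.3333, -4.3333).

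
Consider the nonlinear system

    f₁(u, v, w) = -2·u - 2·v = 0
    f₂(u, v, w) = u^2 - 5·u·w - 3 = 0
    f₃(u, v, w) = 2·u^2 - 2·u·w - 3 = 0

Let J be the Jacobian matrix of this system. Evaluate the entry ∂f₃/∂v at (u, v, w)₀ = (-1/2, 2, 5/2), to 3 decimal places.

0.000

∂f₃/∂v = 0.
At (-1/2, 2, 5/2) this is 0.000.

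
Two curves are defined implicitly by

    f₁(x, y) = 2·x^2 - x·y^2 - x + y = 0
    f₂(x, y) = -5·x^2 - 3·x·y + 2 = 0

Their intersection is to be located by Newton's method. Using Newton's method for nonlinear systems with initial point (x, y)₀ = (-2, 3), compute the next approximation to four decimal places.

At (-2, 3): F = (31.0000, 0.0000).
Jacobian J = [[4·x - y^2 - 1, -2·x·y + 1], [-10·x - 3·y, -3·x]].
At the point, J = [[-18.0000, 13.0000], [11.0000, 6.0000]] (det J = -251.0000).
Solving J·Δ = −F gives Δ = (0.7410, -1.3586).
Then the next iterate is (x, y)₁ = (-1.2590, 1.6414).

(-1.2590, 1.6414)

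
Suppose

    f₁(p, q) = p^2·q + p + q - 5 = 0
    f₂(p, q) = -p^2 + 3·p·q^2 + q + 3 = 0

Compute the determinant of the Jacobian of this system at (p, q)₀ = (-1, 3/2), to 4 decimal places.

-1.5000

J = [[2·p·q + 1, p^2 + 1], [-2·p + 3·q^2, 6·p·q + 1]].
At the point, J = [[-2.0000, 2.0000], [8.7500, -8.0000]].
det J = -1.5000.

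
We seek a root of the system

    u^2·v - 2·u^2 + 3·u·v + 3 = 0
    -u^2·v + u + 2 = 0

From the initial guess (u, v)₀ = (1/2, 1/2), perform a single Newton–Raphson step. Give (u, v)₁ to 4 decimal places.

At (1/2, 1/2): F = (3.3750, 2.3750).
Jacobian J = [[2·u·v - 4·u + 3·v, u^2 + 3·u], [-2·u·v + 1, -u^2]].
At the point, J = [[0.0000, 1.7500], [0.5000, -0.2500]] (det J = -0.8750).
Solving J·Δ = −F gives Δ = (-5.7143, -1.9286).
Then the next iterate is (u, v)₁ = (-5.2143, -1.4286).

(-5.2143, -1.4286)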